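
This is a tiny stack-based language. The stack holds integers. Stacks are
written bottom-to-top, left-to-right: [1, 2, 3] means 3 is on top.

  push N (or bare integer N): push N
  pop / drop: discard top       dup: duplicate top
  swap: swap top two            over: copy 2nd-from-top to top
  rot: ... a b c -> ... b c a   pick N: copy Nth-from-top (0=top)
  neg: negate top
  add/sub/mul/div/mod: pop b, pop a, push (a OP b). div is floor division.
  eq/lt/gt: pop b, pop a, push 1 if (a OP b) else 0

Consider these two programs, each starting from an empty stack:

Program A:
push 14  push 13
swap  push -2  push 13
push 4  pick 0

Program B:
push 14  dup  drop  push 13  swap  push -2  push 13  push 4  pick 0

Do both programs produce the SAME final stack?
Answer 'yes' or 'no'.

Program A trace:
  After 'push 14': [14]
  After 'push 13': [14, 13]
  After 'swap': [13, 14]
  After 'push -2': [13, 14, -2]
  After 'push 13': [13, 14, -2, 13]
  After 'push 4': [13, 14, -2, 13, 4]
  After 'pick 0': [13, 14, -2, 13, 4, 4]
Program A final stack: [13, 14, -2, 13, 4, 4]

Program B trace:
  After 'push 14': [14]
  After 'dup': [14, 14]
  After 'drop': [14]
  After 'push 13': [14, 13]
  After 'swap': [13, 14]
  After 'push -2': [13, 14, -2]
  After 'push 13': [13, 14, -2, 13]
  After 'push 4': [13, 14, -2, 13, 4]
  After 'pick 0': [13, 14, -2, 13, 4, 4]
Program B final stack: [13, 14, -2, 13, 4, 4]
Same: yes

Answer: yes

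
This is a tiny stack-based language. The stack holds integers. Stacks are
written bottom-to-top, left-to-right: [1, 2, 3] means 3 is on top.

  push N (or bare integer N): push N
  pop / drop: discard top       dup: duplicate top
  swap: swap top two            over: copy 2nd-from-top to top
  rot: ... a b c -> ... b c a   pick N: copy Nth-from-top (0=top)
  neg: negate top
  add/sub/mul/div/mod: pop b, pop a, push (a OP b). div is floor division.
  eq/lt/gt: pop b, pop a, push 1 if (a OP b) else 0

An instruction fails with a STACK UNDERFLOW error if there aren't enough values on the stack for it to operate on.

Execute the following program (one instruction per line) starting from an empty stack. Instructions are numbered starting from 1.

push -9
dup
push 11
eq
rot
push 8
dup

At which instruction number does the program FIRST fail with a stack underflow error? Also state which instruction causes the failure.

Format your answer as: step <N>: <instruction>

Step 1 ('push -9'): stack = [-9], depth = 1
Step 2 ('dup'): stack = [-9, -9], depth = 2
Step 3 ('push 11'): stack = [-9, -9, 11], depth = 3
Step 4 ('eq'): stack = [-9, 0], depth = 2
Step 5 ('rot'): needs 3 value(s) but depth is 2 — STACK UNDERFLOW

Answer: step 5: rot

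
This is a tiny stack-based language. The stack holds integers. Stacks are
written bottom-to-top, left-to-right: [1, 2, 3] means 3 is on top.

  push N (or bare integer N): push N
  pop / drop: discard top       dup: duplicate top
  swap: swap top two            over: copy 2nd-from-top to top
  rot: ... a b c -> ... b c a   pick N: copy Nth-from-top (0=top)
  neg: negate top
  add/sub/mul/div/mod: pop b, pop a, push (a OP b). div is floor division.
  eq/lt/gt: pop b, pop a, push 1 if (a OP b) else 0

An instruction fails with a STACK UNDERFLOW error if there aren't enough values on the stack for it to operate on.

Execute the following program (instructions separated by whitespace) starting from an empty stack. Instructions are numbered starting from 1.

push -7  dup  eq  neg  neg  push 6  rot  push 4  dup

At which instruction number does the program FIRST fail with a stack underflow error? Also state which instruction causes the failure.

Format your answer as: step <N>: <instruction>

Answer: step 7: rot

Derivation:
Step 1 ('push -7'): stack = [-7], depth = 1
Step 2 ('dup'): stack = [-7, -7], depth = 2
Step 3 ('eq'): stack = [1], depth = 1
Step 4 ('neg'): stack = [-1], depth = 1
Step 5 ('neg'): stack = [1], depth = 1
Step 6 ('push 6'): stack = [1, 6], depth = 2
Step 7 ('rot'): needs 3 value(s) but depth is 2 — STACK UNDERFLOW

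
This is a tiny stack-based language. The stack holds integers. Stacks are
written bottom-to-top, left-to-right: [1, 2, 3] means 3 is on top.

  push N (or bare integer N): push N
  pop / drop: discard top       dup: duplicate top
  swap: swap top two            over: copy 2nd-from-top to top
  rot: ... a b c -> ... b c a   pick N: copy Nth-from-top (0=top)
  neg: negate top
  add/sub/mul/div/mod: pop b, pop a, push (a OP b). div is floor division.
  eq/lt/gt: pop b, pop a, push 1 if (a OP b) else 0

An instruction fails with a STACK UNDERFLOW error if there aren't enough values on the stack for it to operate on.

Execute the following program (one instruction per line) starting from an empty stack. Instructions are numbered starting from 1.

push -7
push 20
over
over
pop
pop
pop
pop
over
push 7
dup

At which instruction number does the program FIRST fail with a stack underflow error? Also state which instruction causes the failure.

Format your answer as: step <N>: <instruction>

Answer: step 9: over

Derivation:
Step 1 ('push -7'): stack = [-7], depth = 1
Step 2 ('push 20'): stack = [-7, 20], depth = 2
Step 3 ('over'): stack = [-7, 20, -7], depth = 3
Step 4 ('over'): stack = [-7, 20, -7, 20], depth = 4
Step 5 ('pop'): stack = [-7, 20, -7], depth = 3
Step 6 ('pop'): stack = [-7, 20], depth = 2
Step 7 ('pop'): stack = [-7], depth = 1
Step 8 ('pop'): stack = [], depth = 0
Step 9 ('over'): needs 2 value(s) but depth is 0 — STACK UNDERFLOW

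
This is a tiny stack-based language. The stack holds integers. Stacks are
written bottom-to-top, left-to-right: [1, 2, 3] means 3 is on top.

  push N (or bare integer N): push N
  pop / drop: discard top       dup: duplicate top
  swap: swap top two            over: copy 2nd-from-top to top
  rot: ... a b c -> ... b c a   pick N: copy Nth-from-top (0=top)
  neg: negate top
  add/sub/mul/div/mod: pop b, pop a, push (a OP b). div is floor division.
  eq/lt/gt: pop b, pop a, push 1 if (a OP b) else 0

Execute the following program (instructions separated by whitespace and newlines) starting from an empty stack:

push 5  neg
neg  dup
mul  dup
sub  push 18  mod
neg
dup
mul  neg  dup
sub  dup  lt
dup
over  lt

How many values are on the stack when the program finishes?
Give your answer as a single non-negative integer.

After 'push 5': stack = [5] (depth 1)
After 'neg': stack = [-5] (depth 1)
After 'neg': stack = [5] (depth 1)
After 'dup': stack = [5, 5] (depth 2)
After 'mul': stack = [25] (depth 1)
After 'dup': stack = [25, 25] (depth 2)
After 'sub': stack = [0] (depth 1)
After 'push 18': stack = [0, 18] (depth 2)
After 'mod': stack = [0] (depth 1)
After 'neg': stack = [0] (depth 1)
After 'dup': stack = [0, 0] (depth 2)
After 'mul': stack = [0] (depth 1)
After 'neg': stack = [0] (depth 1)
After 'dup': stack = [0, 0] (depth 2)
After 'sub': stack = [0] (depth 1)
After 'dup': stack = [0, 0] (depth 2)
After 'lt': stack = [0] (depth 1)
After 'dup': stack = [0, 0] (depth 2)
After 'over': stack = [0, 0, 0] (depth 3)
After 'lt': stack = [0, 0] (depth 2)

Answer: 2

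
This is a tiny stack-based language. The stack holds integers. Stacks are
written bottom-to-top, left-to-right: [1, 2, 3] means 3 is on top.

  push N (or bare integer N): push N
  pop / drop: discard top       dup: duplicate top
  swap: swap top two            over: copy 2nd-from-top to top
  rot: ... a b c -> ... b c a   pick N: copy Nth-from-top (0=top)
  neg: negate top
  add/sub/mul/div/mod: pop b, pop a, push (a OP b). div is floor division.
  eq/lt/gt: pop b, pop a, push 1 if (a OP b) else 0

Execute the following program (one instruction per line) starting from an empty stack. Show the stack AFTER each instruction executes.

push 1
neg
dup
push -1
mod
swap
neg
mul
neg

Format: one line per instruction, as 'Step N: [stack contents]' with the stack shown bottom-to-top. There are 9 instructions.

Step 1: [1]
Step 2: [-1]
Step 3: [-1, -1]
Step 4: [-1, -1, -1]
Step 5: [-1, 0]
Step 6: [0, -1]
Step 7: [0, 1]
Step 8: [0]
Step 9: [0]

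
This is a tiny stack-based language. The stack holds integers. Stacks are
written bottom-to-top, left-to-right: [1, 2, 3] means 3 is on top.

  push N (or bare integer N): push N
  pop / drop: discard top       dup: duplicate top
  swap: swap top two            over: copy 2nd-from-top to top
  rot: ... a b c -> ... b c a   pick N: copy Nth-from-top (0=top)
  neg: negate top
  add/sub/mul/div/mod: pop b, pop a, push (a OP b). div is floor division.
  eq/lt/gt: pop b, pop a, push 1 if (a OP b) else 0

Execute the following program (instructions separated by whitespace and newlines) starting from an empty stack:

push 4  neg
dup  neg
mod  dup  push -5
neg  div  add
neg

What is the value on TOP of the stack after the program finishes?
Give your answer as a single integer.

Answer: 0

Derivation:
After 'push 4': [4]
After 'neg': [-4]
After 'dup': [-4, -4]
After 'neg': [-4, 4]
After 'mod': [0]
After 'dup': [0, 0]
After 'push -5': [0, 0, -5]
After 'neg': [0, 0, 5]
After 'div': [0, 0]
After 'add': [0]
After 'neg': [0]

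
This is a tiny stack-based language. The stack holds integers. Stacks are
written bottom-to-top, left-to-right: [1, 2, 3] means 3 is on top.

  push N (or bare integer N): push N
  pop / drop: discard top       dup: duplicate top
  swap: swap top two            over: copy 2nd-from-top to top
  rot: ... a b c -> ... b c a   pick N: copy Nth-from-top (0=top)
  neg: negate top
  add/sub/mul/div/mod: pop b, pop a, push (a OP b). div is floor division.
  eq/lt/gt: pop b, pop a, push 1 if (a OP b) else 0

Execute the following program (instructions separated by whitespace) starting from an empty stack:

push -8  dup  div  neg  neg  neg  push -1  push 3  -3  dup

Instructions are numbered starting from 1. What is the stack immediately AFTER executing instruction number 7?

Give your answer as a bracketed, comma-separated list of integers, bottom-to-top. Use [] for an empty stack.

Step 1 ('push -8'): [-8]
Step 2 ('dup'): [-8, -8]
Step 3 ('div'): [1]
Step 4 ('neg'): [-1]
Step 5 ('neg'): [1]
Step 6 ('neg'): [-1]
Step 7 ('push -1'): [-1, -1]

Answer: [-1, -1]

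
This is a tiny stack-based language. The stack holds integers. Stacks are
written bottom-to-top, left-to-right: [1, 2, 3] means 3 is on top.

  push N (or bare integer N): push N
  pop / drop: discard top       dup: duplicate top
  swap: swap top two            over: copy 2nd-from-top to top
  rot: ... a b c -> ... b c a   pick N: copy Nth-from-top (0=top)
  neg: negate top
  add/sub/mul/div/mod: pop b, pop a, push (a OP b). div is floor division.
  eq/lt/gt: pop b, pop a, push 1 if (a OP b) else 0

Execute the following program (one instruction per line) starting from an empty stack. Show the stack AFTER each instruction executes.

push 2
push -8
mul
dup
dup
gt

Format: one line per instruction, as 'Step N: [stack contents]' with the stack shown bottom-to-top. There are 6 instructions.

Step 1: [2]
Step 2: [2, -8]
Step 3: [-16]
Step 4: [-16, -16]
Step 5: [-16, -16, -16]
Step 6: [-16, 0]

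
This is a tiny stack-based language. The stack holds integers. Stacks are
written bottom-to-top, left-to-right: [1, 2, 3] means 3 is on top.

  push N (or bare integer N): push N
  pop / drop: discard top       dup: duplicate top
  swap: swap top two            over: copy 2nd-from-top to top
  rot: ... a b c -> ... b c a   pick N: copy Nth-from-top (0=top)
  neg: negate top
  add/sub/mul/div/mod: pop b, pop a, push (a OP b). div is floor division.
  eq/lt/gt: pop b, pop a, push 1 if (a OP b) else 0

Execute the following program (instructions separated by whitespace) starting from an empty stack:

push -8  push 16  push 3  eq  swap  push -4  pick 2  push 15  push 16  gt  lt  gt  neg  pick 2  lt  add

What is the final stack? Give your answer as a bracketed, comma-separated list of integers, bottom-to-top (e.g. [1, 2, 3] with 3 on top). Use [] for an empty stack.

After 'push -8': [-8]
After 'push 16': [-8, 16]
After 'push 3': [-8, 16, 3]
After 'eq': [-8, 0]
After 'swap': [0, -8]
After 'push -4': [0, -8, -4]
After 'pick 2': [0, -8, -4, 0]
After 'push 15': [0, -8, -4, 0, 15]
After 'push 16': [0, -8, -4, 0, 15, 16]
After 'gt': [0, -8, -4, 0, 0]
After 'lt': [0, -8, -4, 0]
After 'gt': [0, -8, 0]
After 'neg': [0, -8, 0]
After 'pick 2': [0, -8, 0, 0]
After 'lt': [0, -8, 0]
After 'add': [0, -8]

Answer: [0, -8]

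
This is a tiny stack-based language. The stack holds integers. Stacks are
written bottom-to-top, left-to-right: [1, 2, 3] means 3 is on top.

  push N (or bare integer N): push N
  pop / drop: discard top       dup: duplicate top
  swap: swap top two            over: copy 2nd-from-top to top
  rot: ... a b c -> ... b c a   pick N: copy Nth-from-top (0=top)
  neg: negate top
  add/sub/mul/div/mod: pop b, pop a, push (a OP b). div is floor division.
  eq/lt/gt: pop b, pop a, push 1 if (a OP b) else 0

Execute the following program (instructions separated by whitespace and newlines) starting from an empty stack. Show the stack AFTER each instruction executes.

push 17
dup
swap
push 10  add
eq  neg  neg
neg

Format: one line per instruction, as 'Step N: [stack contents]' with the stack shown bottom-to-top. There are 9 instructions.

Step 1: [17]
Step 2: [17, 17]
Step 3: [17, 17]
Step 4: [17, 17, 10]
Step 5: [17, 27]
Step 6: [0]
Step 7: [0]
Step 8: [0]
Step 9: [0]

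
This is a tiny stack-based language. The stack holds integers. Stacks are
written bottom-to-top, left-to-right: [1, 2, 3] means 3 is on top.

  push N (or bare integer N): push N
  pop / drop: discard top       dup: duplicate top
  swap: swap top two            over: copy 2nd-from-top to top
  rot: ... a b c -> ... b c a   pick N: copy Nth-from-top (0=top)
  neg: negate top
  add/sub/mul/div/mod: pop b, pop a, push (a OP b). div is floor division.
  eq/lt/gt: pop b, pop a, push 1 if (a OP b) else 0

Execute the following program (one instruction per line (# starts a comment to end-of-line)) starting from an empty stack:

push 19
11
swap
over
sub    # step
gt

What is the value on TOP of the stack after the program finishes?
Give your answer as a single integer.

After 'push 19': [19]
After 'push 11': [19, 11]
After 'swap': [11, 19]
After 'over': [11, 19, 11]
After 'sub': [11, 8]
After 'gt': [1]

Answer: 1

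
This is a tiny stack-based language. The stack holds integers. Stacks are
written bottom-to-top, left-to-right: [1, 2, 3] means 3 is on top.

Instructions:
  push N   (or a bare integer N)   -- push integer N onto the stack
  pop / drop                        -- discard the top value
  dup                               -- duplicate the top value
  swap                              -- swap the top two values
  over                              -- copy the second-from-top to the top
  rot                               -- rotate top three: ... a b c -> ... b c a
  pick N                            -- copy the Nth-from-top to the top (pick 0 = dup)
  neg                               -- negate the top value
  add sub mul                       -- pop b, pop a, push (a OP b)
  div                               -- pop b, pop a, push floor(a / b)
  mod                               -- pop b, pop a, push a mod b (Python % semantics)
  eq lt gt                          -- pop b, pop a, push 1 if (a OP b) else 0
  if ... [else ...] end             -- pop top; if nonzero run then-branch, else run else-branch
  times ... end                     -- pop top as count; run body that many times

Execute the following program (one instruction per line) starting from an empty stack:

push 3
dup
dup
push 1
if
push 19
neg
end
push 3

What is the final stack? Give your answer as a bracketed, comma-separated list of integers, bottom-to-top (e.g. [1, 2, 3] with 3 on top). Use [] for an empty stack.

Answer: [3, 3, 3, -19, 3]

Derivation:
After 'push 3': [3]
After 'dup': [3, 3]
After 'dup': [3, 3, 3]
After 'push 1': [3, 3, 3, 1]
After 'if': [3, 3, 3]
After 'push 19': [3, 3, 3, 19]
After 'neg': [3, 3, 3, -19]
After 'push 3': [3, 3, 3, -19, 3]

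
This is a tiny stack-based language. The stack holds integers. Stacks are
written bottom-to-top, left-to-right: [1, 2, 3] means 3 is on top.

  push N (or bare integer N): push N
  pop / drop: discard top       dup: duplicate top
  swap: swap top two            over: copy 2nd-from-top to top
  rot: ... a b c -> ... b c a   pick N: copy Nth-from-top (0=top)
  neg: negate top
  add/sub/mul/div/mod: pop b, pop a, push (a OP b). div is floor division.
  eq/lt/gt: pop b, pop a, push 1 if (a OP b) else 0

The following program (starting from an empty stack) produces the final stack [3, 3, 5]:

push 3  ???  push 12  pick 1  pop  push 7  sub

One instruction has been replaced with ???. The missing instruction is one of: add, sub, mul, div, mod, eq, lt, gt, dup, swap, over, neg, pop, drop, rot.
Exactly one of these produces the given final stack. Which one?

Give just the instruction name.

Answer: dup

Derivation:
Stack before ???: [3]
Stack after ???:  [3, 3]
The instruction that transforms [3] -> [3, 3] is: dup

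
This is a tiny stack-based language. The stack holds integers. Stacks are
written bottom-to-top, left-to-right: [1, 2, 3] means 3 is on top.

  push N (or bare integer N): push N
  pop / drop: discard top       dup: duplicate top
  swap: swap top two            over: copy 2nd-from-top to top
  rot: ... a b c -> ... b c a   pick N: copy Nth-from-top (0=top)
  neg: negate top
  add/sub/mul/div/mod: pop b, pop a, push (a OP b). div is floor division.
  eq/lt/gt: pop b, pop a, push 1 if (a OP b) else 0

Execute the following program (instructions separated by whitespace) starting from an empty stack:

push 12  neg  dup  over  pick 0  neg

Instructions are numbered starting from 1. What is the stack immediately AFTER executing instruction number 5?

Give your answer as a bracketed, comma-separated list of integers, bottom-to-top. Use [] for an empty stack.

Step 1 ('push 12'): [12]
Step 2 ('neg'): [-12]
Step 3 ('dup'): [-12, -12]
Step 4 ('over'): [-12, -12, -12]
Step 5 ('pick 0'): [-12, -12, -12, -12]

Answer: [-12, -12, -12, -12]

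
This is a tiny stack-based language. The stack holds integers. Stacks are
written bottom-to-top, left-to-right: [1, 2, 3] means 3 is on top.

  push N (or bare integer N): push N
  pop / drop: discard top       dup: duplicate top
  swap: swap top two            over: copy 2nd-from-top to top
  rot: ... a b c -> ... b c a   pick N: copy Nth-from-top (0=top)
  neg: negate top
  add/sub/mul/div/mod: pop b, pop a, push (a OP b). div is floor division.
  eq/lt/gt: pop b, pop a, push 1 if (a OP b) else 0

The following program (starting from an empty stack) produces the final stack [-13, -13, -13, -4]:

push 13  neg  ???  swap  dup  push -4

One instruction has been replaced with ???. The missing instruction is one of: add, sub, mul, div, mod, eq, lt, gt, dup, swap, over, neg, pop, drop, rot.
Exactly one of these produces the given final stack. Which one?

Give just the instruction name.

Answer: dup

Derivation:
Stack before ???: [-13]
Stack after ???:  [-13, -13]
The instruction that transforms [-13] -> [-13, -13] is: dup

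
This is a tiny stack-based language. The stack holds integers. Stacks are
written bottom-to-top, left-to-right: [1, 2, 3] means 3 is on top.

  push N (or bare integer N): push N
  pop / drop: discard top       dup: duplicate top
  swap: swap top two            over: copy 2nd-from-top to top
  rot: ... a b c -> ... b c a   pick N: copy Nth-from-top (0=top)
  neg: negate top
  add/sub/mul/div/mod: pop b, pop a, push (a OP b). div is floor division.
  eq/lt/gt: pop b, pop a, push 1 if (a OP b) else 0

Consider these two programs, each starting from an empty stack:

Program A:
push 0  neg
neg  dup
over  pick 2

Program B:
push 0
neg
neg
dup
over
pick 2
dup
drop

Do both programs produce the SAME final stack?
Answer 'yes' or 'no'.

Program A trace:
  After 'push 0': [0]
  After 'neg': [0]
  After 'neg': [0]
  After 'dup': [0, 0]
  After 'over': [0, 0, 0]
  After 'pick 2': [0, 0, 0, 0]
Program A final stack: [0, 0, 0, 0]

Program B trace:
  After 'push 0': [0]
  After 'neg': [0]
  After 'neg': [0]
  After 'dup': [0, 0]
  After 'over': [0, 0, 0]
  After 'pick 2': [0, 0, 0, 0]
  After 'dup': [0, 0, 0, 0, 0]
  After 'drop': [0, 0, 0, 0]
Program B final stack: [0, 0, 0, 0]
Same: yes

Answer: yes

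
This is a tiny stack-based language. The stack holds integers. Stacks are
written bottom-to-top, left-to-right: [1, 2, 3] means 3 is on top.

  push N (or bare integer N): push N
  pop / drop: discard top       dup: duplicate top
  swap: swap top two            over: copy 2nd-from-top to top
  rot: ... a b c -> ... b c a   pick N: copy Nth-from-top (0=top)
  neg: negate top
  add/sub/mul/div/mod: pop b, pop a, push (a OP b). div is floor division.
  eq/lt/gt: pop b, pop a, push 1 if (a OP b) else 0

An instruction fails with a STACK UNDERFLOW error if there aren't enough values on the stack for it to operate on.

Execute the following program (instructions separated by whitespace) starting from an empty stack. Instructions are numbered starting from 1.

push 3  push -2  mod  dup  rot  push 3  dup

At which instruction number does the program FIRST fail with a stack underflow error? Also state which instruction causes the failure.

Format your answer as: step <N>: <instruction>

Answer: step 5: rot

Derivation:
Step 1 ('push 3'): stack = [3], depth = 1
Step 2 ('push -2'): stack = [3, -2], depth = 2
Step 3 ('mod'): stack = [-1], depth = 1
Step 4 ('dup'): stack = [-1, -1], depth = 2
Step 5 ('rot'): needs 3 value(s) but depth is 2 — STACK UNDERFLOW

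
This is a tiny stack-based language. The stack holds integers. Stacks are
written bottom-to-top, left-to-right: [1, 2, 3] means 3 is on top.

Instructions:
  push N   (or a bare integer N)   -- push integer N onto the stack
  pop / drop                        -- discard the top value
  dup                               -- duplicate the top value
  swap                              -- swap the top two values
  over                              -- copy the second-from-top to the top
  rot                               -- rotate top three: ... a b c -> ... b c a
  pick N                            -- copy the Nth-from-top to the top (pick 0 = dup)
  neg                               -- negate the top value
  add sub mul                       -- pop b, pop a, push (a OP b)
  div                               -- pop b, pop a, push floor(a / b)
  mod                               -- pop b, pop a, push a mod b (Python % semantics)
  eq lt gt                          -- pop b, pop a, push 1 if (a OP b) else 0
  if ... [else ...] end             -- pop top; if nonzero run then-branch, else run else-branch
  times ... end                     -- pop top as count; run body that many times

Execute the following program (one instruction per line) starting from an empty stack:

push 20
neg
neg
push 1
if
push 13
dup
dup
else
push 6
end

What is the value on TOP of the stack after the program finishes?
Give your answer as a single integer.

Answer: 13

Derivation:
After 'push 20': [20]
After 'neg': [-20]
After 'neg': [20]
After 'push 1': [20, 1]
After 'if': [20]
After 'push 13': [20, 13]
After 'dup': [20, 13, 13]
After 'dup': [20, 13, 13, 13]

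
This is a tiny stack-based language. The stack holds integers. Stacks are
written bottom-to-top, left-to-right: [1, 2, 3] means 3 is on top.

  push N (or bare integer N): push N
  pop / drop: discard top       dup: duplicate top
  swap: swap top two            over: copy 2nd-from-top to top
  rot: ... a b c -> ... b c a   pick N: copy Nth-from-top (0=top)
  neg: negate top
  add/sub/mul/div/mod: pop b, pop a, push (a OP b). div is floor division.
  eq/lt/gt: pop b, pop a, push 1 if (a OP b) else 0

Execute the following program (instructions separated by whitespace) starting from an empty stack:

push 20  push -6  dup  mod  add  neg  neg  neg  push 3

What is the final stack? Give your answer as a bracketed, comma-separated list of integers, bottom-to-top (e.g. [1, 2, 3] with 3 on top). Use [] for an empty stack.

After 'push 20': [20]
After 'push -6': [20, -6]
After 'dup': [20, -6, -6]
After 'mod': [20, 0]
After 'add': [20]
After 'neg': [-20]
After 'neg': [20]
After 'neg': [-20]
After 'push 3': [-20, 3]

Answer: [-20, 3]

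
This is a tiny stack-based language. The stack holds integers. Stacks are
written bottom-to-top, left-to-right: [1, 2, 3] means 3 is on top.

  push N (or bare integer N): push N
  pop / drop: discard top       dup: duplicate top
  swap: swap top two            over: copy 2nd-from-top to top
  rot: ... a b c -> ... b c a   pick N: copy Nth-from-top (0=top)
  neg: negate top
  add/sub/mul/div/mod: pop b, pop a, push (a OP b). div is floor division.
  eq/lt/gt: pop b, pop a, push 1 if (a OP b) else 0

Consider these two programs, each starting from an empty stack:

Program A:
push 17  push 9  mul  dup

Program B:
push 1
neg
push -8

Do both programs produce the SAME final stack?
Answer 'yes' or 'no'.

Answer: no

Derivation:
Program A trace:
  After 'push 17': [17]
  After 'push 9': [17, 9]
  After 'mul': [153]
  After 'dup': [153, 153]
Program A final stack: [153, 153]

Program B trace:
  After 'push 1': [1]
  After 'neg': [-1]
  After 'push -8': [-1, -8]
Program B final stack: [-1, -8]
Same: no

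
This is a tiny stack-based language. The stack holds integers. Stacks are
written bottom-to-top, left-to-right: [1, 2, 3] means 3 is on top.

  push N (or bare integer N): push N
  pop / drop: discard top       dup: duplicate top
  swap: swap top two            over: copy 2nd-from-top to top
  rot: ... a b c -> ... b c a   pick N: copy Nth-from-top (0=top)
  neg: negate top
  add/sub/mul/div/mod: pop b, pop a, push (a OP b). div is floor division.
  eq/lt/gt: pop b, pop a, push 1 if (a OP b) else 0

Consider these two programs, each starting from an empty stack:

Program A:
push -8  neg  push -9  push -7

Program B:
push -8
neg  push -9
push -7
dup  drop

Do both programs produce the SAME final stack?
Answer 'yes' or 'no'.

Answer: yes

Derivation:
Program A trace:
  After 'push -8': [-8]
  After 'neg': [8]
  After 'push -9': [8, -9]
  After 'push -7': [8, -9, -7]
Program A final stack: [8, -9, -7]

Program B trace:
  After 'push -8': [-8]
  After 'neg': [8]
  After 'push -9': [8, -9]
  After 'push -7': [8, -9, -7]
  After 'dup': [8, -9, -7, -7]
  After 'drop': [8, -9, -7]
Program B final stack: [8, -9, -7]
Same: yes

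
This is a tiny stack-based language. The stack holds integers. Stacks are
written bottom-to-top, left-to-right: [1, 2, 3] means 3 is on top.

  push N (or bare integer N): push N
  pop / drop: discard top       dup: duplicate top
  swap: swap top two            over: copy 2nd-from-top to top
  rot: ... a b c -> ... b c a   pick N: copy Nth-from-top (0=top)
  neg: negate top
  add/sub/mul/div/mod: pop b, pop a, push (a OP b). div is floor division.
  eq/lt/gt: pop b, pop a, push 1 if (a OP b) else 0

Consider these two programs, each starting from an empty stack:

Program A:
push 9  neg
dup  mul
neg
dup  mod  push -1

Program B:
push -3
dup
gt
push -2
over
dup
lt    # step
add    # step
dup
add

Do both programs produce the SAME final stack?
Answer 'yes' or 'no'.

Answer: no

Derivation:
Program A trace:
  After 'push 9': [9]
  After 'neg': [-9]
  After 'dup': [-9, -9]
  After 'mul': [81]
  After 'neg': [-81]
  After 'dup': [-81, -81]
  After 'mod': [0]
  After 'push -1': [0, -1]
Program A final stack: [0, -1]

Program B trace:
  After 'push -3': [-3]
  After 'dup': [-3, -3]
  After 'gt': [0]
  After 'push -2': [0, -2]
  After 'over': [0, -2, 0]
  After 'dup': [0, -2, 0, 0]
  After 'lt': [0, -2, 0]
  After 'add': [0, -2]
  After 'dup': [0, -2, -2]
  After 'add': [0, -4]
Program B final stack: [0, -4]
Same: no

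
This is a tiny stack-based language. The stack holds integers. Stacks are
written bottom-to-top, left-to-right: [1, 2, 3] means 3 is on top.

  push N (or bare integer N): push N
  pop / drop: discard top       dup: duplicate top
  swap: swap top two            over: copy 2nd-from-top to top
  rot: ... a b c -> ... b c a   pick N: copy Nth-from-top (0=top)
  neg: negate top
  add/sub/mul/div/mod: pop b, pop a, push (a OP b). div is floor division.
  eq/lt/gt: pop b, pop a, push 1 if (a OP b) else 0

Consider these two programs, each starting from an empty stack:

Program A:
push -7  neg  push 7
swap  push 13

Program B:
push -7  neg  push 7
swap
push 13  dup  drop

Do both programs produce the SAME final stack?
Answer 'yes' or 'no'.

Program A trace:
  After 'push -7': [-7]
  After 'neg': [7]
  After 'push 7': [7, 7]
  After 'swap': [7, 7]
  After 'push 13': [7, 7, 13]
Program A final stack: [7, 7, 13]

Program B trace:
  After 'push -7': [-7]
  After 'neg': [7]
  After 'push 7': [7, 7]
  After 'swap': [7, 7]
  After 'push 13': [7, 7, 13]
  After 'dup': [7, 7, 13, 13]
  After 'drop': [7, 7, 13]
Program B final stack: [7, 7, 13]
Same: yes

Answer: yes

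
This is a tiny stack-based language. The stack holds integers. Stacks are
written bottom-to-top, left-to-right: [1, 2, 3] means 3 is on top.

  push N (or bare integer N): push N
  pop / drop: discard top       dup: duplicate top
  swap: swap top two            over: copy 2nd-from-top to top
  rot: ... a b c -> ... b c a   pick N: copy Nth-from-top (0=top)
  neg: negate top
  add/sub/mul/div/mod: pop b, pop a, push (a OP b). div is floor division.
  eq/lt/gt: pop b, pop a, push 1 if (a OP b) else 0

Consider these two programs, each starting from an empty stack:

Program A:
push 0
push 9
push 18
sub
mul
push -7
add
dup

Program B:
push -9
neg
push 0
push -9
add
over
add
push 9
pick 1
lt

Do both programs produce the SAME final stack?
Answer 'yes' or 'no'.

Answer: no

Derivation:
Program A trace:
  After 'push 0': [0]
  After 'push 9': [0, 9]
  After 'push 18': [0, 9, 18]
  After 'sub': [0, -9]
  After 'mul': [0]
  After 'push -7': [0, -7]
  After 'add': [-7]
  After 'dup': [-7, -7]
Program A final stack: [-7, -7]

Program B trace:
  After 'push -9': [-9]
  After 'neg': [9]
  After 'push 0': [9, 0]
  After 'push -9': [9, 0, -9]
  After 'add': [9, -9]
  After 'over': [9, -9, 9]
  After 'add': [9, 0]
  After 'push 9': [9, 0, 9]
  After 'pick 1': [9, 0, 9, 0]
  After 'lt': [9, 0, 0]
Program B final stack: [9, 0, 0]
Same: no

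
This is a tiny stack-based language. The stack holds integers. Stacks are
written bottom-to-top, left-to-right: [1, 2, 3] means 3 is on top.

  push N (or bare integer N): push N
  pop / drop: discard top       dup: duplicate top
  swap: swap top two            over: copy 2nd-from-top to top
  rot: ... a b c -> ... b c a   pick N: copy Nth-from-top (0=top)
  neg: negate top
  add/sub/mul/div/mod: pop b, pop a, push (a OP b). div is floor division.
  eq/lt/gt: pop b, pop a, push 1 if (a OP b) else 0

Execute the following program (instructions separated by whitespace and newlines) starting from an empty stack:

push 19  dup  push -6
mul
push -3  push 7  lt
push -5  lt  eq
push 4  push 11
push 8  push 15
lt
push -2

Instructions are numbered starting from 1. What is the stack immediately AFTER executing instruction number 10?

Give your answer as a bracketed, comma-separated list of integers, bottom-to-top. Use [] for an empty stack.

Step 1 ('push 19'): [19]
Step 2 ('dup'): [19, 19]
Step 3 ('push -6'): [19, 19, -6]
Step 4 ('mul'): [19, -114]
Step 5 ('push -3'): [19, -114, -3]
Step 6 ('push 7'): [19, -114, -3, 7]
Step 7 ('lt'): [19, -114, 1]
Step 8 ('push -5'): [19, -114, 1, -5]
Step 9 ('lt'): [19, -114, 0]
Step 10 ('eq'): [19, 0]

Answer: [19, 0]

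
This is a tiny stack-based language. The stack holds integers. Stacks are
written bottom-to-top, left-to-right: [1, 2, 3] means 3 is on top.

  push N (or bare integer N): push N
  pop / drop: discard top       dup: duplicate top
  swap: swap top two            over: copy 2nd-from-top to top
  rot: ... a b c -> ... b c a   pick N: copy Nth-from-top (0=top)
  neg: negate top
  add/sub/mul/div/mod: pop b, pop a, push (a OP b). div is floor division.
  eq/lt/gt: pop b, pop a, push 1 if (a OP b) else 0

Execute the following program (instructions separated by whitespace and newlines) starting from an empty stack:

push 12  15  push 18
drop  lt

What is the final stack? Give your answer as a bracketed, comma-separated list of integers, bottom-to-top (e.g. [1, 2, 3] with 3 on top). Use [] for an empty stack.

Answer: [1]

Derivation:
After 'push 12': [12]
After 'push 15': [12, 15]
After 'push 18': [12, 15, 18]
After 'drop': [12, 15]
After 'lt': [1]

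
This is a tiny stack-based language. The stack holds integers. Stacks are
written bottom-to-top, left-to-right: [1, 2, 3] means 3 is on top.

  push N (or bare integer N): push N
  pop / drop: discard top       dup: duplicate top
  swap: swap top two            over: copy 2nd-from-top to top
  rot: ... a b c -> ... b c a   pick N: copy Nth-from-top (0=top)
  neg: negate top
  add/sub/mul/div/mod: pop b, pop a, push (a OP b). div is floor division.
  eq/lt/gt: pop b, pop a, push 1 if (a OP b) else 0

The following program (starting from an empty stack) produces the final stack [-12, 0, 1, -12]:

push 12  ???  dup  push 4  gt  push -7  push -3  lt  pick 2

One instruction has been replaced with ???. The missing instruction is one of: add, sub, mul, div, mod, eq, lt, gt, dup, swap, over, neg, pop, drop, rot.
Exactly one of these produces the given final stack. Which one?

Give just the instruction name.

Answer: neg

Derivation:
Stack before ???: [12]
Stack after ???:  [-12]
The instruction that transforms [12] -> [-12] is: neg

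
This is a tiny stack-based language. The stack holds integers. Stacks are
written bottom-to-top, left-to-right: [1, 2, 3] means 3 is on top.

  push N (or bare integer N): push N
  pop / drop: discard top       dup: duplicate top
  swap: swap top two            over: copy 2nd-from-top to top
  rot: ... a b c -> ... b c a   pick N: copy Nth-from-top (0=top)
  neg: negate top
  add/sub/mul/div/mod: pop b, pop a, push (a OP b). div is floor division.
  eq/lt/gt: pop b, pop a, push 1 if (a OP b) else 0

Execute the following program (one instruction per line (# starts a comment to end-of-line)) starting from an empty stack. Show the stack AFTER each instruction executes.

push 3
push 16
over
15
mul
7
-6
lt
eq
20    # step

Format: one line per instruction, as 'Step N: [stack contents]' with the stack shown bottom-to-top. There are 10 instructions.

Step 1: [3]
Step 2: [3, 16]
Step 3: [3, 16, 3]
Step 4: [3, 16, 3, 15]
Step 5: [3, 16, 45]
Step 6: [3, 16, 45, 7]
Step 7: [3, 16, 45, 7, -6]
Step 8: [3, 16, 45, 0]
Step 9: [3, 16, 0]
Step 10: [3, 16, 0, 20]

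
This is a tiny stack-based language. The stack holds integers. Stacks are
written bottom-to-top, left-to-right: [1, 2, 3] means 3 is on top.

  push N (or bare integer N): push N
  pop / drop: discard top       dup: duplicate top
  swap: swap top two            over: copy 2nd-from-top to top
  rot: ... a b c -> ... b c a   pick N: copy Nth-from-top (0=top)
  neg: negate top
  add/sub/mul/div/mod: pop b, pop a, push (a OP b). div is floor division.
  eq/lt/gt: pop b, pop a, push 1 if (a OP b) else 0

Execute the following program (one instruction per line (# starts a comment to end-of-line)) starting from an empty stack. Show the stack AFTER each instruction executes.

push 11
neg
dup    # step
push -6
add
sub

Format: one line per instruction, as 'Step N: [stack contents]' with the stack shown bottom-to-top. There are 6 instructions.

Step 1: [11]
Step 2: [-11]
Step 3: [-11, -11]
Step 4: [-11, -11, -6]
Step 5: [-11, -17]
Step 6: [6]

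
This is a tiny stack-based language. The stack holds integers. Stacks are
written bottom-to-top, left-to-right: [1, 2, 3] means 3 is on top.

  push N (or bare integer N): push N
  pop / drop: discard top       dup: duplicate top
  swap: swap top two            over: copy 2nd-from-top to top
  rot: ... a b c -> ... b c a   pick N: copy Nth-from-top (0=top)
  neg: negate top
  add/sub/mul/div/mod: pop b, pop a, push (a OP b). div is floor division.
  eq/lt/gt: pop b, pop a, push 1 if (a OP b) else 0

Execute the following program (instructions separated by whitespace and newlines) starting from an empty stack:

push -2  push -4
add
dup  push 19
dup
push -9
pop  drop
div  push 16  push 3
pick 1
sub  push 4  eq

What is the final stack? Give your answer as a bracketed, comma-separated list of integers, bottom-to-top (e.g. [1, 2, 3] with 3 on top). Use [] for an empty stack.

After 'push -2': [-2]
After 'push -4': [-2, -4]
After 'add': [-6]
After 'dup': [-6, -6]
After 'push 19': [-6, -6, 19]
After 'dup': [-6, -6, 19, 19]
After 'push -9': [-6, -6, 19, 19, -9]
After 'pop': [-6, -6, 19, 19]
After 'drop': [-6, -6, 19]
After 'div': [-6, -1]
After 'push 16': [-6, -1, 16]
After 'push 3': [-6, -1, 16, 3]
After 'pick 1': [-6, -1, 16, 3, 16]
After 'sub': [-6, -1, 16, -13]
After 'push 4': [-6, -1, 16, -13, 4]
After 'eq': [-6, -1, 16, 0]

Answer: [-6, -1, 16, 0]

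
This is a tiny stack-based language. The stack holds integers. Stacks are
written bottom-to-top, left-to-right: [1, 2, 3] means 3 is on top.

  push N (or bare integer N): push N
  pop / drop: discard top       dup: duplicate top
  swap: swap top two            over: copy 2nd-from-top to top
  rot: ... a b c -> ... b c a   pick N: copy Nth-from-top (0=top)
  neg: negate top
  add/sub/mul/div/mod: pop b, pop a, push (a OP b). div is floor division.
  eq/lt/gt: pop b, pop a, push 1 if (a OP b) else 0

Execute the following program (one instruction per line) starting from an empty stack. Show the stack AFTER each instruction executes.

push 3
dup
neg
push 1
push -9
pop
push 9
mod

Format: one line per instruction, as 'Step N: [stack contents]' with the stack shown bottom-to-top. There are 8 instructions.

Step 1: [3]
Step 2: [3, 3]
Step 3: [3, -3]
Step 4: [3, -3, 1]
Step 5: [3, -3, 1, -9]
Step 6: [3, -3, 1]
Step 7: [3, -3, 1, 9]
Step 8: [3, -3, 1]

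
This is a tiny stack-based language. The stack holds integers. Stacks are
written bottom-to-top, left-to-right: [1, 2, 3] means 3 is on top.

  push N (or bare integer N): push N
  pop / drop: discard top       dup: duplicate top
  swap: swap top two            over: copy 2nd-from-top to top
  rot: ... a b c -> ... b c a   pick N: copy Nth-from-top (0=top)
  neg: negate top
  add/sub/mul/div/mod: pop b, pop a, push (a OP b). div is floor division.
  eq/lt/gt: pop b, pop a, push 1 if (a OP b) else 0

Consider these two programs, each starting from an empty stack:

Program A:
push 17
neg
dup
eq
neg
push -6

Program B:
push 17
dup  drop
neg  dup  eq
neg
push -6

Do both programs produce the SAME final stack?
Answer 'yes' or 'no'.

Program A trace:
  After 'push 17': [17]
  After 'neg': [-17]
  After 'dup': [-17, -17]
  After 'eq': [1]
  After 'neg': [-1]
  After 'push -6': [-1, -6]
Program A final stack: [-1, -6]

Program B trace:
  After 'push 17': [17]
  After 'dup': [17, 17]
  After 'drop': [17]
  After 'neg': [-17]
  After 'dup': [-17, -17]
  After 'eq': [1]
  After 'neg': [-1]
  After 'push -6': [-1, -6]
Program B final stack: [-1, -6]
Same: yes

Answer: yes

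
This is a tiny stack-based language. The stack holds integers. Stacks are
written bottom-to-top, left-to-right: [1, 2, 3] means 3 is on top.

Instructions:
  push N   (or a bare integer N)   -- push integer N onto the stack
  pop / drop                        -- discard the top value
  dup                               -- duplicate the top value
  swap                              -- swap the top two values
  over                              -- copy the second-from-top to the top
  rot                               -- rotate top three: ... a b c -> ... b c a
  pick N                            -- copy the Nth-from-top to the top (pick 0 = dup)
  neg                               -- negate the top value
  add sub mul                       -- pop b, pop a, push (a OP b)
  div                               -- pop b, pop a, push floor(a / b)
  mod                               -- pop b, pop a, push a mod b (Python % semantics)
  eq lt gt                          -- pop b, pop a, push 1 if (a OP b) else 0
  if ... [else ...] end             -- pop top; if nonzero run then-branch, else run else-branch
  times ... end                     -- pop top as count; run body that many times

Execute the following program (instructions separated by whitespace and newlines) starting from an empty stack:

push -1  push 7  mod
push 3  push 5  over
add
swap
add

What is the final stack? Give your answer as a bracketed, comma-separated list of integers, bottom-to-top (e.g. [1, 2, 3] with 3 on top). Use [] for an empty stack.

Answer: [6, 11]

Derivation:
After 'push -1': [-1]
After 'push 7': [-1, 7]
After 'mod': [6]
After 'push 3': [6, 3]
After 'push 5': [6, 3, 5]
After 'over': [6, 3, 5, 3]
After 'add': [6, 3, 8]
After 'swap': [6, 8, 3]
After 'add': [6, 11]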